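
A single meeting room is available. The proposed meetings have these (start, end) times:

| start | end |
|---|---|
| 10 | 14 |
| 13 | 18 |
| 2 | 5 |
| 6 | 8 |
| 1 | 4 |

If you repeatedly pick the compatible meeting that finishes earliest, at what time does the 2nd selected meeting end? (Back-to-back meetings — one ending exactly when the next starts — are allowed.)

Greedy by earliest finish: after sorting by end time, pick each interval compatible with the last pick.
By end time: (1,4), (2,5), (6,8), (10,14), (13,18).
Pick (1,4); next start ≥ 4 → (6,8); next start ≥ 8 → (10,14).
Selected: (1,4) (6,8) (10,14)

8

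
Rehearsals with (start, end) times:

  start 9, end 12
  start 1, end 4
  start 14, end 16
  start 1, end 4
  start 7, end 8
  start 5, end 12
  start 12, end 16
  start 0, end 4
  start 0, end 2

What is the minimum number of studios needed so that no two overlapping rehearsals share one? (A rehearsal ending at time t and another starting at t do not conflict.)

Count concurrent intervals with a sweep; the peak is the room count.
starts: [0, 0, 1, 1, 5, 7, 9, 12, 14]
ends:   [2, 4, 4, 4, 8, 12, 12, 16, 16]
s0→1 s0→2 s1→3 s1→4  — peak 4.

4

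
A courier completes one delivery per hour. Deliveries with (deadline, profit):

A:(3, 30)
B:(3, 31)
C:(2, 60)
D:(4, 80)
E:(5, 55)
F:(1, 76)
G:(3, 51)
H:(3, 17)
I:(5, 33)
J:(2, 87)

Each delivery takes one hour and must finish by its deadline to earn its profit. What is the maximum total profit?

349

By profit: J(d2,87), D(d4,80), F(d1,76), C(d2,60), E(d5,55), G(d3,51), I(d5,33), B(d3,31), A(d3,30), H(d3,17)
J→slot 2; D→slot 4; F→slot 1; C skipped; E→slot 5; G→slot 3; I skipped; B skipped; A skipped; H skipped.
Profit = 76 + 87 + 51 + 80 + 55 = 349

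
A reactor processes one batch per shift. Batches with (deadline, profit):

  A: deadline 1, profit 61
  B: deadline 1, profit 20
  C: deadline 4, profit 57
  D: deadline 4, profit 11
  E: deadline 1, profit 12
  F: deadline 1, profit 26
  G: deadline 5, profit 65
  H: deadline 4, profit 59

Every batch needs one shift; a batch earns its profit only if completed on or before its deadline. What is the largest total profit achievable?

Take jobs in profit order; each goes to the latest open slot no later than its deadline.
By profit: G(d5,65), A(d1,61), H(d4,59), C(d4,57), F(d1,26), B(d1,20), E(d1,12), D(d4,11)
G→slot 5; A→slot 1; H→slot 4; C→slot 3; F skipped; B skipped; E skipped; D→slot 2.
Profit = 61 + 11 + 57 + 59 + 65 = 253

253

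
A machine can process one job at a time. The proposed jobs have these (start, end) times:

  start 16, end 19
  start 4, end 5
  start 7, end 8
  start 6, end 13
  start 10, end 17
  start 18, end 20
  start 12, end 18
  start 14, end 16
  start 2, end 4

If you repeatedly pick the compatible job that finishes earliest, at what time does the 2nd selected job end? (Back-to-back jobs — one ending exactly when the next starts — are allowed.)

Greedy by earliest finish: after sorting by end time, pick each interval compatible with the last pick.
By end time: (2,4), (4,5), (7,8), (6,13), (14,16), (10,17), (12,18), (16,19), (18,20).
Pick (2,4); next start ≥ 4 → (4,5); next start ≥ 5 → (7,8); next start ≥ 8 → (14,16); next start ≥ 16 → (16,19).
Selected: (2,4) (4,5) (7,8) (14,16) (16,19)

5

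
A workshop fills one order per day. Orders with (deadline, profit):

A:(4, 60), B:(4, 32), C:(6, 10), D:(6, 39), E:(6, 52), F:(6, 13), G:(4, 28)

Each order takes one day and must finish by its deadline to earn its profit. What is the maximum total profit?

224

Sort by profit descending; place each in the latest free slot ≤ its deadline.
Profit order: A=60 E=52 D=39 B=32 G=28 F=13 C=10
Assign: A→slot 4, E→slot 6, D→slot 5, B→slot 3, G→slot 2, F→slot 1, C skipped.
Slots: [1:F] [2:G] [3:B] [4:A] [5:D] [6:E]
Profit = 13 + 28 + 32 + 60 + 39 + 52 = 224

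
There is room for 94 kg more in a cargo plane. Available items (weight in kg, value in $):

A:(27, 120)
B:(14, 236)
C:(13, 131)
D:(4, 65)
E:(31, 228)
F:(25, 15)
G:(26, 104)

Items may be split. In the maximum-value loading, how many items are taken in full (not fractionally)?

5

Sort by value per unit weight and fill in that order.
Order: B (236/14=16.86) > D (65/4=16.25) > C (131/13=10.08) > E (228/31=7.35) > A (120/27=4.44) > G (104/26=4.00) > F (15/25=0.60)
Fill: take B (14 @ 236) → take D (4 @ 65) → take C (13 @ 131) → take E (31 @ 228) → take A (27 @ 120) → take 5/26 of G → 20.00; 94/94 used.
5 item(s) taken whole; one partial (take 5/26 of G).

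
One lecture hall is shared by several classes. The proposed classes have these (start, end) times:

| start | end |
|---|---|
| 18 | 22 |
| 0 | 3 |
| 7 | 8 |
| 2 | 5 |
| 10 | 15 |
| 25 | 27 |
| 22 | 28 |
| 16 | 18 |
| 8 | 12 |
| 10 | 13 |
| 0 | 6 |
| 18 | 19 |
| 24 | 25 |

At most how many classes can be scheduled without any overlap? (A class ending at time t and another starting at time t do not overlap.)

Sorted by end: (0,3)  (2,5)  (0,6)  (7,8)  (8,12)  (10,13)  (10,15)  (16,18)  (18,19)  (18,22)  (24,25)  (25,27)  (22,28)
take (0,3); take (7,8); take (8,12); skip (10,15); take (16,18); take (18,19); take (24,25); take (25,27).
Selected 7 classes.

7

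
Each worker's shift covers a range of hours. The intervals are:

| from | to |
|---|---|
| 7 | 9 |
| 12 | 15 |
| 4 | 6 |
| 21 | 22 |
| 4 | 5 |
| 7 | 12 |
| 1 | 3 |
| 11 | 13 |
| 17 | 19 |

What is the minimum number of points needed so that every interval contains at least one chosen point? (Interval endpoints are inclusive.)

6

Sort by right endpoint; whenever an interval is uncovered, place a point at its right end.
Sorted: [1,3] [4,5] [4,6] [7,9] [7,12] [11,13] [12,15] [17,19] [21,22]
{[1,3]} hit by 3; {[4,5],[4,6]} hit by 5; {[7,9],[7,12]} hit by 9; {[11,13],[12,15]} hit by 13; {[17,19]} hit by 19; {[21,22]} hit by 22.
Points: 3, 5, 9, 13, 19, 22 (6 total).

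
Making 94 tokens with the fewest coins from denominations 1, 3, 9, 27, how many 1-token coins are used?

94 = 3×27 + 1×9 + 1×3 + 1×1
Count of 1: 1

1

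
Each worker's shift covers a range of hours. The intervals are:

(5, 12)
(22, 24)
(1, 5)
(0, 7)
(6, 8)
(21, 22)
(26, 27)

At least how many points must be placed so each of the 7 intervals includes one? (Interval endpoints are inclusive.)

4

Sort by right endpoint; whenever an interval is uncovered, place a point at its right end.
By right end: [1,5]  [0,7]  [6,8]  [5,12]  [21,22]  [22,24]  [26,27]
[1,5] uncovered → point at 5; [6,8] uncovered → point at 8; [21,22] uncovered → point at 22; [26,27] uncovered → point at 27.
Points: 5, 8, 22, 27 (4 total).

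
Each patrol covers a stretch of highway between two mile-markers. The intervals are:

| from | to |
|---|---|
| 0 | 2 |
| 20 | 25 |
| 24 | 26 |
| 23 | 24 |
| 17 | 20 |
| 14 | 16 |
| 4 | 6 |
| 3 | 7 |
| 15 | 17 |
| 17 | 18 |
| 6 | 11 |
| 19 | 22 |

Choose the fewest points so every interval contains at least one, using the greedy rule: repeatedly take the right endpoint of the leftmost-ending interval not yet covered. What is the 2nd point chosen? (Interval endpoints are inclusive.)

Sort by right endpoint; whenever an interval is uncovered, place a point at its right end.
By right end: [0,2]  [4,6]  [3,7]  [6,11]  [14,16]  [15,17]  [17,18]  [17,20]  [19,22]  [23,24]  [20,25]  [24,26]
[0,2] uncovered → point at 2; [4,6] uncovered → point at 6; [14,16] uncovered → point at 16; [17,18] uncovered → point at 18; [19,22] uncovered → point at 22; [23,24] uncovered → point at 24.
Points: 2, 6, 16, 18, 22, 24 (6 total).

6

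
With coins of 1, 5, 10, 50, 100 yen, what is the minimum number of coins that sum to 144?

9

Use the largest denomination that fits, subtract, and repeat.
144 = 1×100 + 4×10 + 4×1
Total coins = 1 + 4 + 4 = 9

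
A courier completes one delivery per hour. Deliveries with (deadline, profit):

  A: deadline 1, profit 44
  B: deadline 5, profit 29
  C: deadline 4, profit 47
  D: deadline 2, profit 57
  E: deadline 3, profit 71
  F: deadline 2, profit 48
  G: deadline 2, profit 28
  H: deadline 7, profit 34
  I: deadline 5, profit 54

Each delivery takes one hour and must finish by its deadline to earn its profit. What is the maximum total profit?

Take jobs in profit order; each goes to the latest open slot no later than its deadline.
Profit order: E=71 D=57 I=54 F=48 C=47 A=44 H=34 B=29 G=28
Assign: E→slot 3, D→slot 2, I→slot 5, F→slot 1, C→slot 4, A skipped, H→slot 7, B skipped, G skipped.
Slots: [1:F] [2:D] [3:E] [4:C] [5:I] [7:H]
Profit = 48 + 57 + 71 + 47 + 54 + 34 = 311

311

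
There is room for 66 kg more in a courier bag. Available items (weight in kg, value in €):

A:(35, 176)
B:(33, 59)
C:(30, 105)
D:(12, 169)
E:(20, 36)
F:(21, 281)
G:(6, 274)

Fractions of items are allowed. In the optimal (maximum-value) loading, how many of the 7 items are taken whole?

Greedy by value/weight ratio, highest first.
Ratios (sorted): G 45.67, D 14.08, F 13.38, A 5.03, C 3.50, E 1.80, B 1.79
take G (6 @ 274); take D (12 @ 169); take F (21 @ 281); take 27/35 of A → 135.77. Capacity used 66/66.
3 item(s) taken whole; one partial (take 27/35 of A).

3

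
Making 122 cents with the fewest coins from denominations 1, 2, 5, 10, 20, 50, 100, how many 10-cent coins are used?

0

Use the largest denomination that fits, subtract, and repeat.
122 = 1×100 + 1×20 + 1×2
Count of 10: 0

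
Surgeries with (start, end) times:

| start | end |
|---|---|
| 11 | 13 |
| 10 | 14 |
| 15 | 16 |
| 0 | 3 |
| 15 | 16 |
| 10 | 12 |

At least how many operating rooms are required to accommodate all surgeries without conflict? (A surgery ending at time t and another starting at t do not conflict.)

starts: [0, 10, 10, 11, 15, 15]
ends:   [3, 12, 13, 14, 16, 16]
s0→1 e3→0 s10→1 s10→2 s11→3  — peak 3.

3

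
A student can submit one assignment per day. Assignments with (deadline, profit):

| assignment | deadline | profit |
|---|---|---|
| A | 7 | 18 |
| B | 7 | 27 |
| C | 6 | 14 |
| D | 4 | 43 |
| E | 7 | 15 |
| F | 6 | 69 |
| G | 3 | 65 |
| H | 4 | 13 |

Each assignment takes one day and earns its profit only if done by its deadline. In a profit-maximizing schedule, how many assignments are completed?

Sort by profit descending; place each in the latest free slot ≤ its deadline.
Profit order: F=69 G=65 D=43 B=27 A=18 E=15 C=14 H=13
Assign: F→slot 6, G→slot 3, D→slot 4, B→slot 7, A→slot 5, E→slot 2, C→slot 1, H skipped.
Slots: [1:C] [2:E] [3:G] [4:D] [5:A] [6:F] [7:B]
7 of 8 scheduled.

7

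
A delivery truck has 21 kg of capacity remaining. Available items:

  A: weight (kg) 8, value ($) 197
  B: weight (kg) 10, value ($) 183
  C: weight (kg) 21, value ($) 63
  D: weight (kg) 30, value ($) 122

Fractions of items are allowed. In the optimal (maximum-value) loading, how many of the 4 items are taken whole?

2

Order: A (197/8=24.62) > B (183/10=18.30) > D (122/30=4.07) > C (63/21=3.00)
Fill: take A (8 @ 197) → take B (10 @ 183) → take 3/30 of D → 12.20; 21/21 used.
2 item(s) taken whole; one partial (take 3/30 of D).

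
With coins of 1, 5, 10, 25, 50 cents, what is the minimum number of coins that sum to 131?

131 = 2×50 + 1×25 + 1×5 + 1×1
Total coins = 2 + 1 + 1 + 1 = 5

5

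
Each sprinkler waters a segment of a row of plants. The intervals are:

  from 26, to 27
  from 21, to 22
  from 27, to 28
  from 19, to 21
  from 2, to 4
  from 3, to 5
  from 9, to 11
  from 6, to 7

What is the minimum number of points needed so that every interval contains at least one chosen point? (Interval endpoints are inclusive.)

By right end: [2,4]  [3,5]  [6,7]  [9,11]  [19,21]  [21,22]  [26,27]  [27,28]
[2,4] uncovered → point at 4; [6,7] uncovered → point at 7; [9,11] uncovered → point at 11; [19,21] uncovered → point at 21; [26,27] uncovered → point at 27.
Points: 4, 7, 11, 21, 27 (5 total).

5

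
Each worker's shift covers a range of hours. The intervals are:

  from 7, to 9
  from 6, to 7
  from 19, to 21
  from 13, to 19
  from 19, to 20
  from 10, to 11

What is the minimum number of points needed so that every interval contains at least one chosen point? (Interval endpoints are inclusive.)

Process intervals by earliest right end; each time one isn't hit yet, stab at its right endpoint.
Sorted: [6,7] [7,9] [10,11] [13,19] [19,20] [19,21]
{[6,7],[7,9]} hit by 7; {[10,11]} hit by 11; {[13,19],[19,20],[19,21]} hit by 19.
Points: 7, 11, 19 (3 total).

3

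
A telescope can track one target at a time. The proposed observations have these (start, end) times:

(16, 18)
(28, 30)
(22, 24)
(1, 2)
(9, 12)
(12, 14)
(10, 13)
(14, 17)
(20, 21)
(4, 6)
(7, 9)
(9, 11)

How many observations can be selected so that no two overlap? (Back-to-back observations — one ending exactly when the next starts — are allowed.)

Greedy by earliest finish: after sorting by end time, pick each interval compatible with the last pick.
Sorted by end: (1,2)  (4,6)  (7,9)  (9,11)  (9,12)  (10,13)  (12,14)  (14,17)  (16,18)  (20,21)  (22,24)  (28,30)
take (1,2); take (4,6); take (7,9); take (9,11); take (12,14); take (14,17); take (20,21); take (22,24); take (28,30).
Selected 9 observations.

9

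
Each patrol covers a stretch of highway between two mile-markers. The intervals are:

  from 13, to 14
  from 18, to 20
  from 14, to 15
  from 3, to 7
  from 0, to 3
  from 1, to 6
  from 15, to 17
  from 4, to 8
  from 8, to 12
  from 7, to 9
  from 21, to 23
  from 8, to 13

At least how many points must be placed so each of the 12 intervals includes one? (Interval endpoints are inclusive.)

6

Process intervals by earliest right end; each time one isn't hit yet, stab at its right endpoint.
By right end: [0,3]  [1,6]  [3,7]  [4,8]  [7,9]  [8,12]  [8,13]  [13,14]  [14,15]  [15,17]  [18,20]  [21,23]
[0,3] uncovered → point at 3; [4,8] uncovered → point at 8; [13,14] uncovered → point at 14; [15,17] uncovered → point at 17; [18,20] uncovered → point at 20; [21,23] uncovered → point at 23.
Points: 3, 8, 14, 17, 20, 23 (6 total).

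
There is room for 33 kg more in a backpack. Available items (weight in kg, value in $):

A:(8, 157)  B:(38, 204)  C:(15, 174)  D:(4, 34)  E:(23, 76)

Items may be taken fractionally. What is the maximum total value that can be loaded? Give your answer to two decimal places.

397.21

Order: A (157/8=19.62) > C (174/15=11.60) > D (34/4=8.50) > B (204/38=5.37) > E (76/23=3.30)
Fill: take A (8 @ 157) → take C (15 @ 174) → take D (4 @ 34) → take 6/38 of B → 32.21; 33/33 used.
Total value = 397.21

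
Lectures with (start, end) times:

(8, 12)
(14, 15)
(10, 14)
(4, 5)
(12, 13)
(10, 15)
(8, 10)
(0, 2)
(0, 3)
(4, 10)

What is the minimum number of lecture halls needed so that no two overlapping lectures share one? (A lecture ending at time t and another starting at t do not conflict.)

Count concurrent intervals with a sweep; the peak is the room count.
Events (time:±→running): 0:+→1 0:+→2 2:-→1 3:-→0 4:+→1 4:+→2 5:-→1 8:+→2 8:+→3 … peak 3.

3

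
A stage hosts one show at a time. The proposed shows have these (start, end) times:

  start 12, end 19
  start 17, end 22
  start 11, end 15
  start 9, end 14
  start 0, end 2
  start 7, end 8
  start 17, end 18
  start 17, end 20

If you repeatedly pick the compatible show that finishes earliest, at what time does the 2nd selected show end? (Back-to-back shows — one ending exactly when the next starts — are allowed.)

8

Sort by end time and greedily take each interval whose start is ≥ the last chosen end.
Sorted by end: (0,2)  (7,8)  (9,14)  (11,15)  (17,18)  (12,19)  (17,20)  (17,22)
take (0,2); take (7,8); take (9,14); skip (11,15); take (17,18); skip (12,19); skip (17,20); skip (17,22).
Selected: (0,2) (7,8) (9,14) (17,18)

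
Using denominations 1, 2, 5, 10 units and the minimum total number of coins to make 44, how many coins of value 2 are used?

44 − 4×10→4 − 2×2→0
Count of 2: 2

2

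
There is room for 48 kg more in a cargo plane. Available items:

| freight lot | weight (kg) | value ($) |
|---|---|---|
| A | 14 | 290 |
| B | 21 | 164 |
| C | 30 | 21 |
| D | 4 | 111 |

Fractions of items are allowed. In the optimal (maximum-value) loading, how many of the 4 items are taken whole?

Greedy by value/weight ratio, highest first.
Ratios (sorted): D 27.75, A 20.71, B 7.81, C 0.70
take D (4 @ 111); take A (14 @ 290); take B (21 @ 164); take 9/30 of C → 6.30. Capacity used 48/48.
3 item(s) taken whole; one partial (take 9/30 of C).

3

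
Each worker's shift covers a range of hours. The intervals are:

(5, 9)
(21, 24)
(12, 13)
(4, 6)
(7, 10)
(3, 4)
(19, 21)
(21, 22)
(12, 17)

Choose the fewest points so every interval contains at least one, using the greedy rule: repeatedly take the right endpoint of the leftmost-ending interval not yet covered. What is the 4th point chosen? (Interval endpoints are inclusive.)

21

Process intervals by earliest right end; each time one isn't hit yet, stab at its right endpoint.
Sorted: [3,4] [4,6] [5,9] [7,10] [12,13] [12,17] [19,21] [21,22] [21,24]
{[3,4],[4,6]} hit by 4; {[5,9],[7,10]} hit by 9; {[12,13],[12,17]} hit by 13; {[19,21],[21,22],[21,24]} hit by 21.
Points: 4, 9, 13, 21 (4 total).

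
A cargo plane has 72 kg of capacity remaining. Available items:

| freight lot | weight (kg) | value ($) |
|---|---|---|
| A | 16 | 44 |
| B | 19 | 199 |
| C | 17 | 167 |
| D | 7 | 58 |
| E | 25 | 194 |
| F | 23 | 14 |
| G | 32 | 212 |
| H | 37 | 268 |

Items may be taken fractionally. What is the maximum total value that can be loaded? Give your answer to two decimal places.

Sort by value per unit weight and fill in that order.
Order: B (199/19=10.47) > C (167/17=9.82) > D (58/7=8.29) > E (194/25=7.76) > H (268/37=7.24) > G (212/32=6.62) > A (44/16=2.75) > F (14/23=0.61)
Fill: take B (19 @ 199) → take C (17 @ 167) → take D (7 @ 58) → take E (25 @ 194) → take 4/37 of H → 28.97; 72/72 used.
Total value = 646.97

646.97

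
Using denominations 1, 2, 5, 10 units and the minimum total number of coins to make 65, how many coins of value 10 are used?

65 = 6×10 + 1×5
Count of 10: 6

6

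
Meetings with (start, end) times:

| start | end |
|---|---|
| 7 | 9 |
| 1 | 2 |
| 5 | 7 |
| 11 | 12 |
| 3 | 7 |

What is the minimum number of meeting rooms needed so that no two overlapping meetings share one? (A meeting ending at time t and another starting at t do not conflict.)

The answer is the maximum number of intervals overlapping at any instant.
starts: [1, 3, 5, 7, 11]
ends:   [2, 7, 7, 9, 12]
s1→1 e2→0 s3→1 s5→2  — peak 2.

2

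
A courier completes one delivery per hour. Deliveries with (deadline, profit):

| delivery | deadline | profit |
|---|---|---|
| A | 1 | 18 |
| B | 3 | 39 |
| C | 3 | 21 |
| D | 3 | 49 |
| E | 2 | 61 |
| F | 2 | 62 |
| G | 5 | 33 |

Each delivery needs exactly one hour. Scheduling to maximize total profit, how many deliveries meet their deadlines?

4

Profit order: F=62 E=61 D=49 B=39 G=33 C=21 A=18
Assign: F→slot 2, E→slot 1, D→slot 3, B skipped, G→slot 5, C skipped, A skipped.
Slots: [1:E] [2:F] [3:D] [5:G]
4 of 7 scheduled.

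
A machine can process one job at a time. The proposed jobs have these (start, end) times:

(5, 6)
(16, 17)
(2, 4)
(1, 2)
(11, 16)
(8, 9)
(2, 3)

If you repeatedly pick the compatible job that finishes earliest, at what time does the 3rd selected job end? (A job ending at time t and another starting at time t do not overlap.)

6

Sort by end time and greedily take each interval whose start is ≥ the last chosen end.
By end time: (1,2), (2,3), (2,4), (5,6), (8,9), (11,16), (16,17).
Pick (1,2); next start ≥ 2 → (2,3); next start ≥ 3 → (5,6); next start ≥ 6 → (8,9); next start ≥ 9 → (11,16); next start ≥ 16 → (16,17).
Selected: (1,2) (2,3) (5,6) (8,9) (11,16) (16,17)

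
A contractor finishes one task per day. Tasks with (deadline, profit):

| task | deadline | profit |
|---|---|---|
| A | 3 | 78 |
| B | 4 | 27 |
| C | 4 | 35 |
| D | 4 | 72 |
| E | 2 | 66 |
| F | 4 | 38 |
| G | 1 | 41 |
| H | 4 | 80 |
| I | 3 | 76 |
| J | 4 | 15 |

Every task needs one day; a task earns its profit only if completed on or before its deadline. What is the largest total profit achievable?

Take jobs in profit order; each goes to the latest open slot no later than its deadline.
By profit: H(d4,80), A(d3,78), I(d3,76), D(d4,72), E(d2,66), G(d1,41), F(d4,38), C(d4,35), B(d4,27), J(d4,15)
H→slot 4; A→slot 3; I→slot 2; D→slot 1; E skipped; G skipped; F skipped; C skipped; B skipped; J skipped.
Profit = 72 + 76 + 78 + 80 = 306

306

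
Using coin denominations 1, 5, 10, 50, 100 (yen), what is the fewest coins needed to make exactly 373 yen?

373 − 3×100→73 − 1×50→23 − 2×10→3 − 3×1→0
Total coins = 3 + 1 + 2 + 3 = 9

9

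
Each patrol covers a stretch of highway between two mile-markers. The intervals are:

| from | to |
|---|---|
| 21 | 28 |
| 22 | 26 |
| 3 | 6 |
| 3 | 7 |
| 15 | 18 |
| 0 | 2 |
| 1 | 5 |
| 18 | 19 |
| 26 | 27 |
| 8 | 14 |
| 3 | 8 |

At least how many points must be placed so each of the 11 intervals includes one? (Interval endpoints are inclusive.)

By right end: [0,2]  [1,5]  [3,6]  [3,7]  [3,8]  [8,14]  [15,18]  [18,19]  [22,26]  [26,27]  [21,28]
[0,2] uncovered → point at 2; [3,6] uncovered → point at 6; [8,14] uncovered → point at 14; [15,18] uncovered → point at 18; [22,26] uncovered → point at 26.
Points: 2, 6, 14, 18, 26 (5 total).

5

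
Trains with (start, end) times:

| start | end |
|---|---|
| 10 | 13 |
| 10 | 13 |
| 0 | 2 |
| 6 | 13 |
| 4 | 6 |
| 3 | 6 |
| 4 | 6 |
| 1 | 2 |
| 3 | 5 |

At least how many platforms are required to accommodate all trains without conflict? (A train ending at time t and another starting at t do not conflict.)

4

starts: [0, 1, 3, 3, 4, 4, 6, 10, 10]
ends:   [2, 2, 5, 6, 6, 6, 13, 13, 13]
s0→1 s1→2 e2→1 e2→0 s3→1 s3→2 s4→3 s4→4  — peak 4.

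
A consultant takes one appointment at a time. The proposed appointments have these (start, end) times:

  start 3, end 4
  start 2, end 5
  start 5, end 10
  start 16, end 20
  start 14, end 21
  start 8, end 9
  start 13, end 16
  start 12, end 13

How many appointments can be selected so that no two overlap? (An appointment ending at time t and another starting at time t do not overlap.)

5

Order by finish time; keep every interval that doesn't clash with the previous kept one.
Sorted by end: (3,4)  (2,5)  (8,9)  (5,10)  (12,13)  (13,16)  (16,20)  (14,21)
take (3,4); take (8,9); skip (5,10); take (12,13); take (13,16); take (16,20).
Selected 5 appointments.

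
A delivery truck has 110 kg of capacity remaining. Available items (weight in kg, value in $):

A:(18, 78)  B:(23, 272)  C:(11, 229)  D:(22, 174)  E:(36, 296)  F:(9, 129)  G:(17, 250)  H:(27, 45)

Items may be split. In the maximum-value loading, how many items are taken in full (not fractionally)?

5

Order: C (229/11=20.82) > G (250/17=14.71) > F (129/9=14.33) > B (272/23=11.83) > E (296/36=8.22) > D (174/22=7.91) > A (78/18=4.33) > H (45/27=1.67)
Fill: take C (11 @ 229) → take G (17 @ 250) → take F (9 @ 129) → take B (23 @ 272) → take E (36 @ 296) → take 14/22 of D → 110.73; 110/110 used.
5 item(s) taken whole; one partial (take 14/22 of D).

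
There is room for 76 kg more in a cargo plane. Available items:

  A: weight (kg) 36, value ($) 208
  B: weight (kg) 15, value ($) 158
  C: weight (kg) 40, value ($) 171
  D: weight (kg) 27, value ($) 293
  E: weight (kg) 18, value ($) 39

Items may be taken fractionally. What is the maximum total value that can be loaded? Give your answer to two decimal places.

647.44

Order: D (293/27=10.85) > B (158/15=10.53) > A (208/36=5.78) > C (171/40=4.28) > E (39/18=2.17)
Fill: take D (27 @ 293) → take B (15 @ 158) → take 34/36 of A → 196.44; 76/76 used.
Total value = 647.44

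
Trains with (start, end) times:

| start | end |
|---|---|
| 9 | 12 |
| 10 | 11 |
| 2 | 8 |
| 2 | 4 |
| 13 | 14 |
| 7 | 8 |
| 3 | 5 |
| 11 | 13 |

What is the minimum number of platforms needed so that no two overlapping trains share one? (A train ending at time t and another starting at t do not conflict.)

Events (time:±→running): 2:+→1 2:+→2 3:+→3 … peak 3.

3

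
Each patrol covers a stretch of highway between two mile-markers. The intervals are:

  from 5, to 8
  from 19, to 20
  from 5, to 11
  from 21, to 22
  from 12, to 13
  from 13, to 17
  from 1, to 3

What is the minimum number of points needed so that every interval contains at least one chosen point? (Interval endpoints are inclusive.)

Sort by right endpoint; whenever an interval is uncovered, place a point at its right end.
By right end: [1,3]  [5,8]  [5,11]  [12,13]  [13,17]  [19,20]  [21,22]
[1,3] uncovered → point at 3; [5,8] uncovered → point at 8; [12,13] uncovered → point at 13; [19,20] uncovered → point at 20; [21,22] uncovered → point at 22.
Points: 3, 8, 13, 20, 22 (5 total).

5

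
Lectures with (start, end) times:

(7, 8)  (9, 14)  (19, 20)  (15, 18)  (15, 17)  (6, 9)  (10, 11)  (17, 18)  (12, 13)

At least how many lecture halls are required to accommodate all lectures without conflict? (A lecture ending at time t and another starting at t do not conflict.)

Events (time:±→running): 6:+→1 7:+→2 … peak 2.

2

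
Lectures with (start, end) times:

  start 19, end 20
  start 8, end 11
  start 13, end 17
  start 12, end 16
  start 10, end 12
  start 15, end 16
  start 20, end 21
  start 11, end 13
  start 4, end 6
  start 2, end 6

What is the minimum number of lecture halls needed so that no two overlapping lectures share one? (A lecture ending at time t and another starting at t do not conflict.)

3

The answer is the maximum number of intervals overlapping at any instant.
Events (time:±→running): 2:+→1 4:+→2 6:-→1 6:-→0 8:+→1 10:+→2 11:-→1 11:+→2 12:-→1 12:+→2 13:-→1 13:+→2 15:+→3 … peak 3.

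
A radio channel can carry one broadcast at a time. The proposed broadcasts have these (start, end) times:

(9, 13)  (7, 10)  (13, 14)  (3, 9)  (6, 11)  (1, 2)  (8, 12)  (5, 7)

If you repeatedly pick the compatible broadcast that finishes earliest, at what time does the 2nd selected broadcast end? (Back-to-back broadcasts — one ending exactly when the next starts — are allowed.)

7

Greedy by earliest finish: after sorting by end time, pick each interval compatible with the last pick.
Sorted by end: (1,2)  (5,7)  (3,9)  (7,10)  (6,11)  (8,12)  (9,13)  (13,14)
take (1,2); take (5,7); take (7,10); skip (6,11); skip (9,13); take (13,14).
Selected: (1,2) (5,7) (7,10) (13,14)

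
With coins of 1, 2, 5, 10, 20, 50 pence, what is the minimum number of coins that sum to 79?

Greedy: take as many of the largest coin as possible, then repeat with the remainder.
79 − 1×50→29 − 1×20→9 − 1×5→4 − 2×2→0
Total coins = 1 + 1 + 1 + 2 = 5

5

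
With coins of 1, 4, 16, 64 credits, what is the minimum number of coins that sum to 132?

Use the largest denomination that fits, subtract, and repeat.
132 = 2×64 + 1×4
Total coins = 2 + 1 = 3

3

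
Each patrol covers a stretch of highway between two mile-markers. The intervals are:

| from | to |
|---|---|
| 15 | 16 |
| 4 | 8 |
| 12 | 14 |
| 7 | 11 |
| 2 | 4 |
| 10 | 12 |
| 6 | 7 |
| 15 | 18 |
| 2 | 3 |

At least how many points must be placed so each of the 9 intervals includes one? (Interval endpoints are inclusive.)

4

Process intervals by earliest right end; each time one isn't hit yet, stab at its right endpoint.
Sorted: [2,3] [2,4] [6,7] [4,8] [7,11] [10,12] [12,14] [15,16] [15,18]
{[2,3],[2,4]} hit by 3; {[6,7],[4,8],[7,11]} hit by 7; {[10,12],[12,14]} hit by 12; {[15,16],[15,18]} hit by 16.
Points: 3, 7, 12, 16 (4 total).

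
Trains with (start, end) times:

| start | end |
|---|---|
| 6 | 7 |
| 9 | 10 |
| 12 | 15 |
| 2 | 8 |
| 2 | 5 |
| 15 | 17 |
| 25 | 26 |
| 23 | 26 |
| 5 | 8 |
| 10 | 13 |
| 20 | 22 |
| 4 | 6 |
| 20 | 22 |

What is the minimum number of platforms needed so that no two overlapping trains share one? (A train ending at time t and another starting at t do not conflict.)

3

Events (time:±→running): 2:+→1 2:+→2 4:+→3 … peak 3.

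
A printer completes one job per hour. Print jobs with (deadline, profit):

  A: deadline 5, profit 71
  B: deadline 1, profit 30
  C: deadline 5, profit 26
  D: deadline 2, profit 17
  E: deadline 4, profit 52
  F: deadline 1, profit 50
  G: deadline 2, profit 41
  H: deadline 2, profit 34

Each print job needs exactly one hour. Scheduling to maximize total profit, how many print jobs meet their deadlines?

Profit order: A=71 E=52 F=50 G=41 H=34 B=30 C=26 D=17
Assign: A→slot 5, E→slot 4, F→slot 1, G→slot 2, H skipped, B skipped, C→slot 3, D skipped.
Slots: [1:F] [2:G] [3:C] [4:E] [5:A]
5 of 8 scheduled.

5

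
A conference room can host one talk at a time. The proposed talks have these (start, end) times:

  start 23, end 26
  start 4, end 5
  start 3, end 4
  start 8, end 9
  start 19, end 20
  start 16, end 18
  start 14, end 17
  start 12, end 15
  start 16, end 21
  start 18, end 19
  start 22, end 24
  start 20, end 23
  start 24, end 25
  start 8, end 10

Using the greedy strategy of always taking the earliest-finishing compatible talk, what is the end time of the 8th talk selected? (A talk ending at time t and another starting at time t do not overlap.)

Greedy by earliest finish: after sorting by end time, pick each interval compatible with the last pick.
By end time: (3,4), (4,5), (8,9), (8,10), (12,15), (14,17), (16,18), (18,19), (19,20), (16,21), (20,23), (22,24), (24,25), (23,26).
Pick (3,4); next start ≥ 4 → (4,5); next start ≥ 5 → (8,9); next start ≥ 9 → (12,15); next start ≥ 15 → (16,18); next start ≥ 18 → (18,19); next start ≥ 19 → (19,20); next start ≥ 20 → (20,23); next start ≥ 23 → (24,25).
Selected: (3,4) (4,5) (8,9) (12,15) (16,18) (18,19) (19,20) (20,23) (24,25)

23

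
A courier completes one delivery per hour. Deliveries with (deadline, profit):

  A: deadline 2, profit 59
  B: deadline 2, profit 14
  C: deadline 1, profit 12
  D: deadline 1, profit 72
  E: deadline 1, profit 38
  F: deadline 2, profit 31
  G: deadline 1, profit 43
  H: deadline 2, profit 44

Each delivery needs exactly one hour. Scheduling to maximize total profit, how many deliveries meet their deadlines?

Take jobs in profit order; each goes to the latest open slot no later than its deadline.
Profit order: D=72 A=59 H=44 G=43 E=38 F=31 B=14 C=12
Assign: D→slot 1, A→slot 2, H skipped, G skipped, E skipped, F skipped, B skipped, C skipped.
Slots: [1:D] [2:A]
2 of 8 scheduled.

2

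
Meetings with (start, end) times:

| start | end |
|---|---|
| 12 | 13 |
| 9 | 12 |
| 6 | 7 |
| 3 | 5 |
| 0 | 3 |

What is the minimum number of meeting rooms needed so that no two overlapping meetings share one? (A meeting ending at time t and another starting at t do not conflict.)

1

Count concurrent intervals with a sweep; the peak is the room count.
Events (time:±→running): 0:+→1 … peak 1.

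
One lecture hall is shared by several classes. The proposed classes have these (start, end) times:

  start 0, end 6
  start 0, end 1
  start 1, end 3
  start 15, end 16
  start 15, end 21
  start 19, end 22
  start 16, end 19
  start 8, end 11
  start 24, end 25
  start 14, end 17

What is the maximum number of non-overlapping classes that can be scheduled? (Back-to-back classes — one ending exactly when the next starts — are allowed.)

Greedy by earliest finish: after sorting by end time, pick each interval compatible with the last pick.
Sorted by end: (0,1)  (1,3)  (0,6)  (8,11)  (15,16)  (14,17)  (16,19)  (15,21)  (19,22)  (24,25)
take (0,1); take (1,3); take (8,11); take (15,16); take (16,19); take (19,22); take (24,25).
Selected 7 classes.

7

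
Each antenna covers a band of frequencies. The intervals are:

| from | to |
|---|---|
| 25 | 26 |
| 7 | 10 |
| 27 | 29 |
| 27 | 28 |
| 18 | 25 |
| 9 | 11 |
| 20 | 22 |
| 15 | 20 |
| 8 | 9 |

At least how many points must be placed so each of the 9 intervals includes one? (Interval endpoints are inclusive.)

Process intervals by earliest right end; each time one isn't hit yet, stab at its right endpoint.
Sorted: [8,9] [7,10] [9,11] [15,20] [20,22] [18,25] [25,26] [27,28] [27,29]
{[8,9],[7,10],[9,11]} hit by 9; {[15,20],[20,22],[18,25]} hit by 20; {[25,26]} hit by 26; {[27,28],[27,29]} hit by 28.
Points: 9, 20, 26, 28 (4 total).

4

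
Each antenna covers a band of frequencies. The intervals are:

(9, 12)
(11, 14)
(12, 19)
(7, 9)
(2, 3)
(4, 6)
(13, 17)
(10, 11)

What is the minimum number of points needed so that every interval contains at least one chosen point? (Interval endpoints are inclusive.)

5

Sorted: [2,3] [4,6] [7,9] [10,11] [9,12] [11,14] [13,17] [12,19]
{[2,3]} hit by 3; {[4,6]} hit by 6; {[7,9]} hit by 9; {[10,11],[9,12],[11,14]} hit by 11; {[13,17],[12,19]} hit by 17.
Points: 3, 6, 9, 11, 17 (5 total).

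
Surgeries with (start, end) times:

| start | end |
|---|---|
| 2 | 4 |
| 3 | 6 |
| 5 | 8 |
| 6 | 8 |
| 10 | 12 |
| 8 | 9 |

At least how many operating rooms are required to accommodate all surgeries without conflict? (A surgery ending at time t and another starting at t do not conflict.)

Events (time:±→running): 2:+→1 3:+→2 … peak 2.

2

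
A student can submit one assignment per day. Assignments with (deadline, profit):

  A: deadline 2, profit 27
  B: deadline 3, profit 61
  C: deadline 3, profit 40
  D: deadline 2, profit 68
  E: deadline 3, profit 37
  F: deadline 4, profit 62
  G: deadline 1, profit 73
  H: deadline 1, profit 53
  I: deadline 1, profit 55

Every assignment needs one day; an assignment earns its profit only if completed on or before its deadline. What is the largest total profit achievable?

Take jobs in profit order; each goes to the latest open slot no later than its deadline.
Profit order: G=73 D=68 F=62 B=61 I=55 H=53 C=40 E=37 A=27
Assign: G→slot 1, D→slot 2, F→slot 4, B→slot 3, I skipped, H skipped, C skipped, E skipped, A skipped.
Slots: [1:G] [2:D] [3:B] [4:F]
Profit = 73 + 68 + 61 + 62 = 264

264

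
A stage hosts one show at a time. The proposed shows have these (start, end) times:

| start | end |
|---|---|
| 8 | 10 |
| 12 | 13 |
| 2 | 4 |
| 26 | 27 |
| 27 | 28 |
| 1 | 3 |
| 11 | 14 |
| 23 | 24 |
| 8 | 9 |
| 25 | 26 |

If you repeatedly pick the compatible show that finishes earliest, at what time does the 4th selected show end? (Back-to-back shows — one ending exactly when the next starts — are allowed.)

24

Sorted by end: (1,3)  (2,4)  (8,9)  (8,10)  (12,13)  (11,14)  (23,24)  (25,26)  (26,27)  (27,28)
take (1,3); skip (2,4); take (8,9); take (12,13); skip (11,14); take (23,24); take (25,26); take (26,27); take (27,28).
Selected: (1,3) (8,9) (12,13) (23,24) (25,26) (26,27) (27,28)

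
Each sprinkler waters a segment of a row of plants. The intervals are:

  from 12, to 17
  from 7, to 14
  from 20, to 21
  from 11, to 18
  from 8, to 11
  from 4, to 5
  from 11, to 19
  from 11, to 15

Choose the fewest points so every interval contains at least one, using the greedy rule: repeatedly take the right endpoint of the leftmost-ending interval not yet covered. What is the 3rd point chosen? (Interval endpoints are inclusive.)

Sort by right endpoint; whenever an interval is uncovered, place a point at its right end.
By right end: [4,5]  [8,11]  [7,14]  [11,15]  [12,17]  [11,18]  [11,19]  [20,21]
[4,5] uncovered → point at 5; [8,11] uncovered → point at 11; [12,17] uncovered → point at 17; [20,21] uncovered → point at 21.
Points: 5, 11, 17, 21 (4 total).

17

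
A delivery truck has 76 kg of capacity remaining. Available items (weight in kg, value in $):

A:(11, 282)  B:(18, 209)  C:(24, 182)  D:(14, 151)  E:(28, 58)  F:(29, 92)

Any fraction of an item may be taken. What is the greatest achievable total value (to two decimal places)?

852.55

Greedy by value/weight ratio, highest first.
Order: A (282/11=25.64) > B (209/18=11.61) > D (151/14=10.79) > C (182/24=7.58) > F (92/29=3.17) > E (58/28=2.07)
Fill: take A (11 @ 282) → take B (18 @ 209) → take D (14 @ 151) → take C (24 @ 182) → take 9/29 of F → 28.55; 76/76 used.
Total value = 852.55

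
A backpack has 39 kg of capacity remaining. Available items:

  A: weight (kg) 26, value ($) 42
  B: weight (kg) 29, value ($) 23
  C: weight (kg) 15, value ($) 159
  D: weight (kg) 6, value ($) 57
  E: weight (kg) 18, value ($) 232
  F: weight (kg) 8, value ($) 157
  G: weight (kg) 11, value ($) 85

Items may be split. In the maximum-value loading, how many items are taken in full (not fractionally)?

2

Greedy by value/weight ratio, highest first.
Order: F (157/8=19.62) > E (232/18=12.89) > C (159/15=10.60) > D (57/6=9.50) > G (85/11=7.73) > A (42/26=1.62) > B (23/29=0.79)
Fill: take F (8 @ 157) → take E (18 @ 232) → take 13/15 of C → 137.80; 39/39 used.
2 item(s) taken whole; one partial (take 13/15 of C).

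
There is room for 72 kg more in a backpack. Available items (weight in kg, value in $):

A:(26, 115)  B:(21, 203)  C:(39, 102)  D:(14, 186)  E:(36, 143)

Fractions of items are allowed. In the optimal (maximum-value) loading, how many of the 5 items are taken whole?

Order: D (186/14=13.29) > B (203/21=9.67) > A (115/26=4.42) > E (143/36=3.97) > C (102/39=2.62)
Fill: take D (14 @ 186) → take B (21 @ 203) → take A (26 @ 115) → take 11/36 of E → 43.69; 72/72 used.
3 item(s) taken whole; one partial (take 11/36 of E).

3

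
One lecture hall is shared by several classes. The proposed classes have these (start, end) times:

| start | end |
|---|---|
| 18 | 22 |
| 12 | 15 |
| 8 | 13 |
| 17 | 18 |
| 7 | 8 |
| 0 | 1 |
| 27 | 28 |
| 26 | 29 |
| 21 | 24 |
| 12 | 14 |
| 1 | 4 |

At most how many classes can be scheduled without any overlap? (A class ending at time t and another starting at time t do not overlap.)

Greedy by earliest finish: after sorting by end time, pick each interval compatible with the last pick.
By end time: (0,1), (1,4), (7,8), (8,13), (12,14), (12,15), (17,18), (18,22), (21,24), (27,28), (26,29).
Pick (0,1); next start ≥ 1 → (1,4); next start ≥ 4 → (7,8); next start ≥ 8 → (8,13); next start ≥ 13 → (17,18); next start ≥ 18 → (18,22); next start ≥ 22 → (27,28).
Selected 7 classes.

7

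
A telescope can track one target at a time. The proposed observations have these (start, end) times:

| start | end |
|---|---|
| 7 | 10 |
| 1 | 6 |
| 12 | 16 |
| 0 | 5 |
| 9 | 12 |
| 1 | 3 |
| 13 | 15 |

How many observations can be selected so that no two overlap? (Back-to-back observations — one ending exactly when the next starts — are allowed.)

By end time: (1,3), (0,5), (1,6), (7,10), (9,12), (13,15), (12,16).
Pick (1,3); next start ≥ 3 → (7,10); next start ≥ 10 → (13,15).
Selected 3 observations.

3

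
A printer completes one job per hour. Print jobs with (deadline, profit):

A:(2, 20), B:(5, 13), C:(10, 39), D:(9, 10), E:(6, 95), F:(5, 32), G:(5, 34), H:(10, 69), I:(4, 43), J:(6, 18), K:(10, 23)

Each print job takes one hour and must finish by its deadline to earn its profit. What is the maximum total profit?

Take jobs in profit order; each goes to the latest open slot no later than its deadline.
Profit order: E=95 H=69 I=43 C=39 G=34 F=32 K=23 A=20 J=18 B=13 D=10
Assign: E→slot 6, H→slot 10, I→slot 4, C→slot 9, G→slot 5, F→slot 3, K→slot 8, A→slot 2, J→slot 1, B skipped, D→slot 7.
Slots: [1:J] [2:A] [3:F] [4:I] [5:G] [6:E] [7:D] [8:K] [9:C] [10:H]
Profit = 18 + 20 + 32 + 43 + 34 + 95 + 10 + 23 + 39 + 69 = 383

383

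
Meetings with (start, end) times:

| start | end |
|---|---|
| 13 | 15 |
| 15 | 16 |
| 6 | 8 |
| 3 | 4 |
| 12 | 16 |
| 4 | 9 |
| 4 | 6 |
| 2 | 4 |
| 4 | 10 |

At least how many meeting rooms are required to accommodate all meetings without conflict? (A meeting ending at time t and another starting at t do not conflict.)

3

Count concurrent intervals with a sweep; the peak is the room count.
starts: [2, 3, 4, 4, 4, 6, 12, 13, 15]
ends:   [4, 4, 6, 8, 9, 10, 15, 16, 16]
s2→1 s3→2 e4→1 e4→0 s4→1 s4→2 s4→3  — peak 3.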